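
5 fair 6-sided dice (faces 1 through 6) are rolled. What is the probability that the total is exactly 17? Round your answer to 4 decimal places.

0.1003

There are 6^5 = 7776 equally likely outcomes.
The number of ordered 5-tuples from {1,…,6} summing to 17 is 780.
P(sum = 17) = 780/7776 = 65/648 ≈ 0.1003.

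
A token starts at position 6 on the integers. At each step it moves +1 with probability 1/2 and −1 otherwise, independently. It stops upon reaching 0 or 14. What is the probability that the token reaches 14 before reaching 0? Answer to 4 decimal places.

With a fair step, P(i) = ½P(i−1) + ½P(i+1) with P(0)=0, P(14)=1 has the linear solution P(i) = i/14.
P(6) = 6/14 = 3/7 ≈ 0.4286.

0.4286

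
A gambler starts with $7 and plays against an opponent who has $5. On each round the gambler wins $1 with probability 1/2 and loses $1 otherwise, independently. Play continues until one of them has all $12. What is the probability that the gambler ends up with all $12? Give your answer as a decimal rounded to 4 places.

With a fair step, P(i) = ½P(i−1) + ½P(i+1) with P(0)=0, P(12)=1 has the linear solution P(i) = i/12.
P(7) = 7/12 ≈ 0.5833.

0.5833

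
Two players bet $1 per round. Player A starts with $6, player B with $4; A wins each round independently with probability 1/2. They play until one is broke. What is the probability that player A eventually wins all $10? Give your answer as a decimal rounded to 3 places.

0.600

With a fair step, P(i) = ½P(i−1) + ½P(i+1) with P(0)=0, P(10)=1 has the linear solution P(i) = i/10.
P(6) = 6/10 = 3/5 ≈ 0.600.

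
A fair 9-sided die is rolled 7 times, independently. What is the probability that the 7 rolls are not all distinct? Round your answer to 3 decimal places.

0.962

P(all 7 different) = 9/9 · 8/9 · ··· · 3/9 ≈ 0.038.
P(at least two equal) = 1 − 0.038 = 0.962.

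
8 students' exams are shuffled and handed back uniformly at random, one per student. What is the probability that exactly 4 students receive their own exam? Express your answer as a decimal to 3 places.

Choose which 4 of the 8 are fixed: C(8,4) = 70 ways.
The remaining 4 must have no fixed point: D(4) = 9.
P = 70·9/40320 = 1/64 ≈ 0.016.

0.016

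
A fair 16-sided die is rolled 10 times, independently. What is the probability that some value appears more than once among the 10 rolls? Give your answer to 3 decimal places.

0.974

P(all 10 different) = 16/16 · 15/16 · ··· · 7/16 ≈ 0.026.
P(at least two equal) = 1 − 0.026 = 0.974.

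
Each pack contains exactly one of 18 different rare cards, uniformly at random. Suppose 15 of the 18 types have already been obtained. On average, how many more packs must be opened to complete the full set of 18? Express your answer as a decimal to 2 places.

Starting from 15 distinct types, each trial gives a new one with probability (18−i)/18 when i types are held, so the wait for the next new type is 18/(18−i).
E = 18/3 + 18/2 + 18/1 = 33 ≈ 33.00.

33.00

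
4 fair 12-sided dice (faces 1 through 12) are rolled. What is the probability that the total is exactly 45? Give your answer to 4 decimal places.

There are 12^4 = 20736 equally likely outcomes.
The number of ordered 4-tuples from {1,…,12} summing to 45 is 20.
P(sum = 45) = 20/20736 = 5/5184 ≈ 0.0010.

0.0010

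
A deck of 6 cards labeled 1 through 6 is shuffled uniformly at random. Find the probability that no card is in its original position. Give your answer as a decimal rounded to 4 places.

0.3681

This is the derangement probability: permutations of 6 with no fixed point.
D(6) = 6! · (1 − 1/1! + 1/2! − ··· + (−1)^6/6!) = 265.
P = 265/720 = 53/144 ≈ 0.3681.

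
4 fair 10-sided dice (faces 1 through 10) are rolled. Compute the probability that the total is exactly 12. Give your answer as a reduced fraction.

There are 10^4 = 10000 equally likely outcomes.
The number of ordered 4-tuples from {1,…,10} summing to 12 is 165.
P(sum = 12) = 165/10000 = 33/2000.

33/2000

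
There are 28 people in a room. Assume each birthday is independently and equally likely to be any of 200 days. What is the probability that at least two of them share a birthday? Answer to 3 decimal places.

0.862

It's easier to compute the probability that all 28 are distinct.
P(all distinct) = 200/200 · 199/200 · ··· · 173/200 ≈ 0.138.
So the probability of at least one match is 1 − 0.138 = 0.862.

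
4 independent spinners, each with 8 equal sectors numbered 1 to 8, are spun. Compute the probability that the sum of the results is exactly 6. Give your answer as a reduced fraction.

There are 8^4 = 4096 equally likely outcomes.
The number of ordered 4-tuples from {1,…,8} summing to 6 is 10.
P(sum = 6) = 10/4096 = 5/2048.

5/2048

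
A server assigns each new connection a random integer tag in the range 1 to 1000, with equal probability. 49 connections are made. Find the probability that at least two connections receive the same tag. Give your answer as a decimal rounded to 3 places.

It's easier to compute the probability that all 49 are distinct.
P(all distinct) = 1000/1000 · 999/1000 · ··· · 952/1000 ≈ 0.303.
So the probability of at least one match is 1 − 0.303 = 0.697.

0.697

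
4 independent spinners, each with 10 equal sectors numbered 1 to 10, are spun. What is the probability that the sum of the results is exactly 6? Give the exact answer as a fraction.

There are 10^4 = 10000 equally likely outcomes.
The number of ordered 4-tuples from {1,…,10} summing to 6 is 10.
P(sum = 6) = 10/10000 = 1/1000.

1/1000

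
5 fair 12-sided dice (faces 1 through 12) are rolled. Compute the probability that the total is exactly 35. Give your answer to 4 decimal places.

There are 12^5 = 248832 equally likely outcomes.
The number of ordered 5-tuples from {1,…,12} summing to 35 is 11901.
P(sum = 35) = 11901/248832 = 3967/82944 ≈ 0.0478.

0.0478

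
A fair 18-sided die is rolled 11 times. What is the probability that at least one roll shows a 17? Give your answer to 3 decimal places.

P(no roll shows a 17) = (17/18)^11 ≈ 0.533.
P(at least one) = 1 − 0.533 = 0.467.

0.467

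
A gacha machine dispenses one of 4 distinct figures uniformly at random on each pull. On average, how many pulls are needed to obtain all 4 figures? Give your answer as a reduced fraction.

After i distinct types are collected, each trial gives a new one with probability (4−i)/4, so the expected wait for the next new type is 4/(4−i).
E = 4/4 + 4/3 + 4/2 + 4/1 = 25/3.

25/3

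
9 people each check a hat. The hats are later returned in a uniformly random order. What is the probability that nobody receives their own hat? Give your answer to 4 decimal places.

This is the derangement probability: permutations of 9 with no fixed point.
D(9) = 9! · (1 − 1/1! + 1/2! − ··· + (−1)^9/9!) = 133496.
P = 133496/362880 = 16687/45360 ≈ 0.3679.

0.3679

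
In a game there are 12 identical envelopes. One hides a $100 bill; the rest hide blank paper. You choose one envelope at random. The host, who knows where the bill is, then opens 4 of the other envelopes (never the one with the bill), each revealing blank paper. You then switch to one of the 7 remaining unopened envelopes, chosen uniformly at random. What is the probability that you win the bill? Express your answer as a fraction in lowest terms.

Your original envelope holds the bill with probability 1/12, so the other 11 collectively hold it with probability 11/12.
The host can always find 4 empty envelopes to open, so the reveals don't change that 11/12; it is now spread over the 7 remaining unopened envelopes.
P(win by switching) = (11/12) · (1/7) = 11/84.

11/84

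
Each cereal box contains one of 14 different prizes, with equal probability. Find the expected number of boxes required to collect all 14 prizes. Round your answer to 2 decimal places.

45.52

After i distinct types are collected, each trial gives a new one with probability (14−i)/14, so the expected wait for the next new type is 14/(14−i).
E = 14/14 + 14/13 + 14/12 + 14/11 + 14/10 + 14/9 + 14/8 + 14/7 + 14/6 + 14/5 + 14/4 + 14/3 + 14/2 + 14/1 = 1171733/25740 ≈ 45.52.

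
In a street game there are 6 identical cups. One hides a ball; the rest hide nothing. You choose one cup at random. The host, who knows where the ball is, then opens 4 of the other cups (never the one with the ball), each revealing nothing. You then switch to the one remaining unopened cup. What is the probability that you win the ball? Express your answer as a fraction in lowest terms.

5/6

Your original cup holds the ball with probability 1/6, so the other 5 collectively hold it with probability 5/6.
The host can always find 4 empty cups to open, so the reveals don't change that 5/6; it is now spread over the 1 remaining unopened cup.
P(win by switching) = (5/6) · (1/1) = 5/6.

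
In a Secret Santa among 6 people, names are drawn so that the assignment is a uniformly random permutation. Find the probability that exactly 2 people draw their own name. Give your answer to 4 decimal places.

0.1875

Choose which 2 of the 6 are fixed: C(6,2) = 15 ways.
The remaining 4 must have no fixed point: D(4) = 9.
P = 15·9/720 = 3/16 ≈ 0.1875.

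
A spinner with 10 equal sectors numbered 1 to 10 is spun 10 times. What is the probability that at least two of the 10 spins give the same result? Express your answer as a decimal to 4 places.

0.9996

P(all 10 different) = 10/10 · 9/10 · ··· · 1/10 ≈ 0.0004.
P(at least two equal) = 1 − 0.0004 = 0.9996.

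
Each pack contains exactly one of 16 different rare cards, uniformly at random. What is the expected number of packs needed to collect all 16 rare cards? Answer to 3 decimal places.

54.092

After i distinct types are collected, each trial gives a new one with probability (16−i)/16, so the expected wait for the next new type is 16/(16−i).
E = 16/16 + 16/15 + 16/14 + 16/13 + 16/12 + 16/11 + 16/10 + 16/9 + 16/8 + 16/7 + 16/6 + 16/5 + 16/4 + 16/3 + 16/2 + 16/1 = 2436559/45045 ≈ 54.092.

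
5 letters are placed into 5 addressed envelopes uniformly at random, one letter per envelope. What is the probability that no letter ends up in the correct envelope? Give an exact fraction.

11/30

This is the derangement probability: permutations of 5 with no fixed point.
D(5) = 5! · (1 − 1/1! + 1/2! − ··· + (−1)^5/5!) = 44.
P = 44/120 = 11/30.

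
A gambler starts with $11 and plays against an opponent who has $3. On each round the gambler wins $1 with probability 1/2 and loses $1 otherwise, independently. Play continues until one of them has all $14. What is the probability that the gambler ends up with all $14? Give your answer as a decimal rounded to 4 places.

With a fair step, P(i) = ½P(i−1) + ½P(i+1) with P(0)=0, P(14)=1 has the linear solution P(i) = i/14.
P(11) = 11/14 ≈ 0.7857.

0.7857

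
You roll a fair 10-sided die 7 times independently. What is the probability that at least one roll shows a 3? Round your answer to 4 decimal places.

0.5217

P(no roll shows a 3) = (9/10)^7 ≈ 0.4783.
P(at least one) = 1 − 0.4783 = 0.5217.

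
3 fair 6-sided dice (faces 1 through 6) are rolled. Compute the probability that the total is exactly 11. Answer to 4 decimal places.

There are 6^3 = 216 equally likely outcomes.
The number of ordered 3-tuples from {1,…,6} summing to 11 is 27.
P(sum = 11) = 27/216 = 1/8 ≈ 0.1250.

0.1250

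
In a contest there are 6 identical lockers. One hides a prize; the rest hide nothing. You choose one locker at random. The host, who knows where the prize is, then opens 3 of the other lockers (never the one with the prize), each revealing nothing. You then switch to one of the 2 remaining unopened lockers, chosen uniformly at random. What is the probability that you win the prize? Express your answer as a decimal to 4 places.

Your original locker holds the prize with probability 1/6, so the other 5 collectively hold it with probability 5/6.
The host can always find 3 empty lockers to open, so the reveals don't change that 5/6; it is now spread over the 2 remaining unopened lockers.
P(win by switching) = (5/6) · (1/2) = 5/12 ≈ 0.4167.

0.4167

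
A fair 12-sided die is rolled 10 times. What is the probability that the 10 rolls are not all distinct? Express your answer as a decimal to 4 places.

P(all 10 different) = 12/12 · 11/12 · ··· · 3/12 ≈ 0.0039.
P(at least two equal) = 1 − 0.0039 = 0.9961.

0.9961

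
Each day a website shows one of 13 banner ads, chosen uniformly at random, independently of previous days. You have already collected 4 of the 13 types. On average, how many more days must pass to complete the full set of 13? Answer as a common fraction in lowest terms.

Starting from 4 distinct types, each trial gives a new one with probability (13−i)/13 when i types are held, so the wait for the next new type is 13/(13−i).
E = 13/9 + 13/8 + 13/7 + 13/6 + 13/5 + 13/4 + 13/3 + 13/2 + 13/1 = 92677/2520.

92677/2520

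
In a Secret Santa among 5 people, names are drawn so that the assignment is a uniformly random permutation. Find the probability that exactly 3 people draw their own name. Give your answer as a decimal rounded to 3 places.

Choose which 3 of the 5 are fixed: C(5,3) = 10 ways.
The remaining 2 must have no fixed point: D(2) = 1.
P = 10·1/120 = 1/12 ≈ 0.083.

0.083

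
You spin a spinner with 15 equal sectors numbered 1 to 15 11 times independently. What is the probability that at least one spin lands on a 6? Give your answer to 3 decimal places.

0.532

P(no spin lands on a 6) = (14/15)^11 ≈ 0.468.
P(at least one) = 1 − 0.468 = 0.532.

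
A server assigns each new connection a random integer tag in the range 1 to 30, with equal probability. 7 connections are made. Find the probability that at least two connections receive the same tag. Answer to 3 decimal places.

It's easier to compute the probability that all 7 are distinct.
P(all distinct) = 30/30 · 29/30 · ··· · 24/30 ≈ 0.469.
So the probability of at least one match is 1 − 0.469 = 0.531.

0.531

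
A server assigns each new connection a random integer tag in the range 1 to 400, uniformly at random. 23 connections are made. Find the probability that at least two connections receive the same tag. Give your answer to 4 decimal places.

0.4752

It's easier to compute the probability that all 23 are distinct.
P(all distinct) = 400/400 · 399/400 · ··· · 378/400 ≈ 0.5248.
So the probability of at least one match is 1 − 0.5248 = 0.4752.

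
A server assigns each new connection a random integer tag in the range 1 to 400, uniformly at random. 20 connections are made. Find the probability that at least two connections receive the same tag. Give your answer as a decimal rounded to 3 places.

It's easier to compute the probability that all 20 are distinct.
P(all distinct) = 400/400 · 399/400 · ··· · 381/400 ≈ 0.617.
So the probability of at least one match is 1 − 0.617 = 0.383.

0.383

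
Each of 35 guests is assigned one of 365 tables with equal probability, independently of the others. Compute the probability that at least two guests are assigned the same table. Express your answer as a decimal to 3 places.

It's easier to compute the probability that all 35 are distinct.
P(all distinct) = 365/365 · 364/365 · ··· · 331/365 ≈ 0.186.
So the probability of at least one match is 1 − 0.186 = 0.814.

0.814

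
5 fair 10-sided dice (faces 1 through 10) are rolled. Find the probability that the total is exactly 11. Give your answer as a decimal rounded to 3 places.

There are 10^5 = 100000 equally likely outcomes.
The number of ordered 5-tuples from {1,…,10} summing to 11 is 210.
P(sum = 11) = 210/100000 = 21/10000 ≈ 0.002.

0.002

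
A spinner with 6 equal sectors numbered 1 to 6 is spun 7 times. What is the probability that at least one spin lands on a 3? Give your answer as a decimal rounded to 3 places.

0.721

P(no spin lands on a 3) = (5/6)^7 ≈ 0.279.
P(at least one) = 1 − 0.279 = 0.721.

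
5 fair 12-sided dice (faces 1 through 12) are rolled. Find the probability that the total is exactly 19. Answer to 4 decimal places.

There are 12^5 = 248832 equally likely outcomes.
The number of ordered 5-tuples from {1,…,12} summing to 19 is 2985.
P(sum = 19) = 2985/248832 = 995/82944 ≈ 0.0120.

0.0120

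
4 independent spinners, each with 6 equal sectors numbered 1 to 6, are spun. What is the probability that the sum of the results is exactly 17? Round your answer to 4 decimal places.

There are 6^4 = 1296 equally likely outcomes.
The number of ordered 4-tuples from {1,…,6} summing to 17 is 104.
P(sum = 17) = 104/1296 = 13/162 ≈ 0.0802.

0.0802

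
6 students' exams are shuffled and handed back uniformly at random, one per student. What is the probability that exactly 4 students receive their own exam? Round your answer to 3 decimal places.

Choose which 4 of the 6 are fixed: C(6,4) = 15 ways.
The remaining 2 must have no fixed point: D(2) = 1.
P = 15·1/720 = 1/48 ≈ 0.021.

0.021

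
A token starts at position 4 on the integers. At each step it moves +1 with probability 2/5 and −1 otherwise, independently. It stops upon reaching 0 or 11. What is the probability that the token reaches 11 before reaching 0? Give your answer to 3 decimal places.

Let r = q/p = (3/5)/(2/5) = 3/2. The recurrence P(i) = p·P(i+1) + q·P(i−1) with P(0)=0, P(11)=1 gives P(i) = (1 − r^i)/(1 − r^11).
P(4) = (1 − (3/2)^4) / (1 − (3/2)^11) = 8320/175099 ≈ 0.048.

0.048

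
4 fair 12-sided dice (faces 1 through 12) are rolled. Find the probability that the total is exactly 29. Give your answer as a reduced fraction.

265/5184

There are 12^4 = 20736 equally likely outcomes.
The number of ordered 4-tuples from {1,…,12} summing to 29 is 1060.
P(sum = 29) = 1060/20736 = 265/5184.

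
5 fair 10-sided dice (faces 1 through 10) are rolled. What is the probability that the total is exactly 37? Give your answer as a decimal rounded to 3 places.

There are 10^5 = 100000 equally likely outcomes.
The number of ordered 5-tuples from {1,…,10} summing to 37 is 2205.
P(sum = 37) = 2205/100000 = 441/20000 ≈ 0.022.

0.022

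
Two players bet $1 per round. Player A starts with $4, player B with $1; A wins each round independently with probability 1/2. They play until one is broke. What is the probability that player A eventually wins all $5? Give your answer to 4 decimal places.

0.8000

With a fair step, P(i) = ½P(i−1) + ½P(i+1) with P(0)=0, P(5)=1 has the linear solution P(i) = i/5.
P(4) = 4/5 ≈ 0.8000.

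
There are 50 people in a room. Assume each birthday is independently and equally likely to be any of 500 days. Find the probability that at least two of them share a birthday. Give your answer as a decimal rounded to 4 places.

0.9207

It's easier to compute the probability that all 50 are distinct.
P(all distinct) = 500/500 · 499/500 · ··· · 451/500 ≈ 0.0793.
So the probability of at least one match is 1 − 0.0793 = 0.9207.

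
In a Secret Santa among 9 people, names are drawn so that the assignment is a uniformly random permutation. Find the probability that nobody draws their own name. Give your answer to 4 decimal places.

0.3679

This is the derangement probability: permutations of 9 with no fixed point.
D(9) = 9! · (1 − 1/1! + 1/2! − ··· + (−1)^9/9!) = 133496.
P = 133496/362880 = 16687/45360 ≈ 0.3679.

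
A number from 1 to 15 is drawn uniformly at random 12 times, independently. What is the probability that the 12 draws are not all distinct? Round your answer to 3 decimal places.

P(all 12 different) = 15/15 · 14/15 · ··· · 4/15 ≈ 0.002.
P(at least two equal) = 1 − 0.002 = 0.998.

0.998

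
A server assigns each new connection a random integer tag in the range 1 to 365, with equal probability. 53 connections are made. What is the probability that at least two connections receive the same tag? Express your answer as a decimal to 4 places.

It's easier to compute the probability that all 53 are distinct.
P(all distinct) = 365/365 · 364/365 · ··· · 313/365 ≈ 0.0189.
So the probability of at least one match is 1 − 0.0189 = 0.9811.

0.9811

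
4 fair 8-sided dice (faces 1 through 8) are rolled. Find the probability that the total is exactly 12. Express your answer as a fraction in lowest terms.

161/4096

There are 8^4 = 4096 equally likely outcomes.
The number of ordered 4-tuples from {1,…,8} summing to 12 is 161.
P(sum = 12) = 161/4096.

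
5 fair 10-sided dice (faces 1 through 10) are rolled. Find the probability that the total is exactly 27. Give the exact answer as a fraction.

There are 10^5 = 100000 equally likely outcomes.
The number of ordered 5-tuples from {1,…,10} summing to 27 is 6000.
P(sum = 27) = 6000/100000 = 3/50.

3/50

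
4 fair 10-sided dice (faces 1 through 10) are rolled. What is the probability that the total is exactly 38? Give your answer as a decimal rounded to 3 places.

0.001

There are 10^4 = 10000 equally likely outcomes.
The number of ordered 4-tuples from {1,…,10} summing to 38 is 10.
P(sum = 38) = 10/10000 = 1/1000 ≈ 0.001.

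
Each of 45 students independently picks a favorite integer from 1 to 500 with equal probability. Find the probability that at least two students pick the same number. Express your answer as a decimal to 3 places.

It's easier to compute the probability that all 45 are distinct.
P(all distinct) = 500/500 · 499/500 · ··· · 456/500 ≈ 0.130.
So the probability of at least one match is 1 − 0.130 = 0.870.

0.870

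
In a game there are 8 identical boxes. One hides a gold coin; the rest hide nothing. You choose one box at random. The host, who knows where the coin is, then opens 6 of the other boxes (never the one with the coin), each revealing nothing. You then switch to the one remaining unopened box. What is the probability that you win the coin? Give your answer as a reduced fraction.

7/8

Your original box holds the coin with probability 1/8, so the other 7 collectively hold it with probability 7/8.
The host can always find 6 empty boxes to open, so the reveals don't change that 7/8; it is now spread over the 1 remaining unopened box.
P(win by switching) = (7/8) · (1/1) = 7/8.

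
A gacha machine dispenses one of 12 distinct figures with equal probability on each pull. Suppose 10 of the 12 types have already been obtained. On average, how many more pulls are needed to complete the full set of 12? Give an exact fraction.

Starting from 10 distinct types, each trial gives a new one with probability (12−i)/12 when i types are held, so the wait for the next new type is 12/(12−i).
E = 12/2 + 12/1 = 18.

18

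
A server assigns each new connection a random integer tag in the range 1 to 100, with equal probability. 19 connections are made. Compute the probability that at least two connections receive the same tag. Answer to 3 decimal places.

It's easier to compute the probability that all 19 are distinct.
P(all distinct) = 100/100 · 99/100 · ··· · 82/100 ≈ 0.161.
So the probability of at least one match is 1 − 0.161 = 0.839.

0.839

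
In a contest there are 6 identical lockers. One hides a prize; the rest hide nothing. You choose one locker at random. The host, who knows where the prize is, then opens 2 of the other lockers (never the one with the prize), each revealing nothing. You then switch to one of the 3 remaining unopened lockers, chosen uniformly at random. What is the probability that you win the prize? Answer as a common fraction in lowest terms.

Your original locker holds the prize with probability 1/6, so the other 5 collectively hold it with probability 5/6.
The host can always find 2 empty lockers to open, so the reveals don't change that 5/6; it is now spread over the 3 remaining unopened lockers.
P(win by switching) = (5/6) · (1/3) = 5/18.

5/18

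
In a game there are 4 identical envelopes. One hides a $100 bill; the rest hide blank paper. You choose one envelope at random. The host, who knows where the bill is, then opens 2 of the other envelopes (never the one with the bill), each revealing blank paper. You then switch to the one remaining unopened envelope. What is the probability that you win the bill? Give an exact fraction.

Your original envelope holds the bill with probability 1/4, so the other 3 collectively hold it with probability 3/4.
The host can always find 2 empty envelopes to open, so the reveals don't change that 3/4; it is now spread over the 1 remaining unopened envelope.
P(win by switching) = (3/4) · (1/1) = 3/4.

3/4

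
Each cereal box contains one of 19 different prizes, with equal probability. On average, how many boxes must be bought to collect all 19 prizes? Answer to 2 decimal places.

67.41

After i distinct types are collected, each trial gives a new one with probability (19−i)/19, so the expected wait for the next new type is 19/(19−i).
E = 19/19 + 19/18 + 19/17 + 19/16 + 19/15 + 19/14 + 19/13 + 19/12 + 19/11 + 19/10 + 19/9 + 19/8 + 19/7 + 19/6 + 19/5 + 19/4 + 19/3 + 19/2 + 19/1 = 275295799/4084080 ≈ 67.41.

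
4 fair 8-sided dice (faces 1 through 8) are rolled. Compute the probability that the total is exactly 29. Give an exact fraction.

There are 8^4 = 4096 equally likely outcomes.
The number of ordered 4-tuples from {1,…,8} summing to 29 is 20.
P(sum = 29) = 20/4096 = 5/1024.

5/1024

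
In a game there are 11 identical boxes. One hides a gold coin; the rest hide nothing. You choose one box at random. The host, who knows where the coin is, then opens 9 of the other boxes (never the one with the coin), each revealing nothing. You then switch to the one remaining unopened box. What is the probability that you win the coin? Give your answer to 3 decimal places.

0.909

Your original box holds the coin with probability 1/11, so the other 10 collectively hold it with probability 10/11.
The host can always find 9 empty boxes to open, so the reveals don't change that 10/11; it is now spread over the 1 remaining unopened box.
P(win by switching) = (10/11) · (1/1) = 10/11 ≈ 0.909.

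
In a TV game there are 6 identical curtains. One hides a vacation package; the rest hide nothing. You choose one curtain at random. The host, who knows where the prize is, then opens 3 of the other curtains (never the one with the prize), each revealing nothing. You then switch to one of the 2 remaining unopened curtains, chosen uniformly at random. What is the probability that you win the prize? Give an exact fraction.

5/12

Your original curtain holds the prize with probability 1/6, so the other 5 collectively hold it with probability 5/6.
The host can always find 3 empty curtains to open, so the reveals don't change that 5/6; it is now spread over the 2 remaining unopened curtains.
P(win by switching) = (5/6) · (1/2) = 5/12.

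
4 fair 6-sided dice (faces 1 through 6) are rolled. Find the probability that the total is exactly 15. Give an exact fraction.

35/324

There are 6^4 = 1296 equally likely outcomes.
The number of ordered 4-tuples from {1,…,6} summing to 15 is 140.
P(sum = 15) = 140/1296 = 35/324.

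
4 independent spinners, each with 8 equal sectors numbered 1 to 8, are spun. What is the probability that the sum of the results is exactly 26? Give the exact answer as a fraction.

21/1024

There are 8^4 = 4096 equally likely outcomes.
The number of ordered 4-tuples from {1,…,8} summing to 26 is 84.
P(sum = 26) = 84/4096 = 21/1024.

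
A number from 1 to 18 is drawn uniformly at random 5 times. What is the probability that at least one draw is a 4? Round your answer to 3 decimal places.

P(no draw is a 4) = (17/18)^5 ≈ 0.751.
P(at least one) = 1 − 0.751 = 0.249.

0.249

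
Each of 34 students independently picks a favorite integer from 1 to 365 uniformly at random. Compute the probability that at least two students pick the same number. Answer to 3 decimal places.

0.795

It's easier to compute the probability that all 34 are distinct.
P(all distinct) = 365/365 · 364/365 · ··· · 332/365 ≈ 0.205.
So the probability of at least one match is 1 − 0.205 = 0.795.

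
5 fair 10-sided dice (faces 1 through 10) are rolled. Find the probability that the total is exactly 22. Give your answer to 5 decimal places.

There are 10^5 = 100000 equally likely outcomes.
The number of ordered 5-tuples from {1,…,10} summing to 22 is 4335.
P(sum = 22) = 4335/100000 = 867/20000 ≈ 0.04335.

0.04335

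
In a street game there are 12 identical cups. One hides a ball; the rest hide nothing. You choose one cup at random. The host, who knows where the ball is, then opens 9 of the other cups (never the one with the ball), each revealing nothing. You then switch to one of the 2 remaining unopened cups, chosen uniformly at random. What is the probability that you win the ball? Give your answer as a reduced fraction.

Your original cup holds the ball with probability 1/12, so the other 11 collectively hold it with probability 11/12.
The host can always find 9 empty cups to open, so the reveals don't change that 11/12; it is now spread over the 2 remaining unopened cups.
P(win by switching) = (11/12) · (1/2) = 11/24.

11/24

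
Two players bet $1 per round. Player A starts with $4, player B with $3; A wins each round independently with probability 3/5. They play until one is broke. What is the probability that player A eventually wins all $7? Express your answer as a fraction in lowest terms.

1755/2059

Let r = q/p = (2/5)/(3/5) = 2/3. The recurrence P(i) = p·P(i+1) + q·P(i−1) with P(0)=0, P(7)=1 gives P(i) = (1 − r^i)/(1 − r^7).
P(4) = (1 − (2/3)^4) / (1 − (2/3)^7) = 1755/2059.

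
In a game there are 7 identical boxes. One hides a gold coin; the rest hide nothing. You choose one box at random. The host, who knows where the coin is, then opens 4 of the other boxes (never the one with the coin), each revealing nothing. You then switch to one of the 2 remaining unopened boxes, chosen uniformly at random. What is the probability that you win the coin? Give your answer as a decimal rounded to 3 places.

0.429

Your original box holds the coin with probability 1/7, so the other 6 collectively hold it with probability 6/7.
The host can always find 4 empty boxes to open, so the reveals don't change that 6/7; it is now spread over the 2 remaining unopened boxes.
P(win by switching) = (6/7) · (1/2) = 3/7 ≈ 0.429.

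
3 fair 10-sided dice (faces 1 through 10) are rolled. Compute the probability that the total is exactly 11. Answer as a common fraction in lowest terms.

9/200

There are 10^3 = 1000 equally likely outcomes.
The number of ordered 3-tuples from {1,…,10} summing to 11 is 45.
P(sum = 11) = 45/1000 = 9/200.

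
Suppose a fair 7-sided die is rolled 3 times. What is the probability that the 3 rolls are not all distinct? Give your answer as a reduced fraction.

19/49

P(all 3 different) = 7/7 · 6/7 · ··· · 5/7 = 30/49.
P(at least two equal) = 1 − 30/49 = 19/49.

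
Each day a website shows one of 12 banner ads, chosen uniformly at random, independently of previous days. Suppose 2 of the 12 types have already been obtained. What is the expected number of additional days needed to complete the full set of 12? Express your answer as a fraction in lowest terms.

7381/210

Starting from 2 distinct types, each trial gives a new one with probability (12−i)/12 when i types are held, so the wait for the next new type is 12/(12−i).
E = 12/10 + 12/9 + 12/8 + 12/7 + 12/6 + 12/5 + 12/4 + 12/3 + 12/2 + 12/1 = 7381/210.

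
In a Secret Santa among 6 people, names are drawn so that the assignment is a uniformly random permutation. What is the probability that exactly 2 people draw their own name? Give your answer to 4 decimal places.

0.1875

Choose which 2 of the 6 are fixed: C(6,2) = 15 ways.
The remaining 4 must have no fixed point: D(4) = 9.
P = 15·9/720 = 3/16 ≈ 0.1875.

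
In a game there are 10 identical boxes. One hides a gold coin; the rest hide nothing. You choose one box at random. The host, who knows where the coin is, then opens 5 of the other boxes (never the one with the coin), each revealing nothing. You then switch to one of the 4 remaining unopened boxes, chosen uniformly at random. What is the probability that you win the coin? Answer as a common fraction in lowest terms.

Your original box holds the coin with probability 1/10, so the other 9 collectively hold it with probability 9/10.
The host can always find 5 empty boxes to open, so the reveals don't change that 9/10; it is now spread over the 4 remaining unopened boxes.
P(win by switching) = (9/10) · (1/4) = 9/40.

9/40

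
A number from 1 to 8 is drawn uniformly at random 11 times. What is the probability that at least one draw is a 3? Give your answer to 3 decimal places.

P(no draw is a 3) = (7/8)^11 ≈ 0.230.
P(at least one) = 1 − 0.230 = 0.770.

0.770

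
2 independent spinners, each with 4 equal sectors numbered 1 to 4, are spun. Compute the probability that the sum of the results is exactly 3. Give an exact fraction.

1/8

There are 4^2 = 16 equally likely outcomes.
The number of ordered 2-tuples from {1,…,4} summing to 3 is 2.
P(sum = 3) = 2/16 = 1/8.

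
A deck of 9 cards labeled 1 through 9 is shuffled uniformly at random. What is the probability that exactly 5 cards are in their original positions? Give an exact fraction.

1/320

Choose which 5 of the 9 are fixed: C(9,5) = 126 ways.
The remaining 4 must have no fixed point: D(4) = 9.
P = 126·9/362880 = 1/320.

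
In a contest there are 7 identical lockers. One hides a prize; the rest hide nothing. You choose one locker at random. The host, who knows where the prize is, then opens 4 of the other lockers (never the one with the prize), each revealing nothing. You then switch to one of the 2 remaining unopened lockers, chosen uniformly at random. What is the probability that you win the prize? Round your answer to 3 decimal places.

0.429

Your original locker holds the prize with probability 1/7, so the other 6 collectively hold it with probability 6/7.
The host can always find 4 empty lockers to open, so the reveals don't change that 6/7; it is now spread over the 2 remaining unopened lockers.
P(win by switching) = (6/7) · (1/2) = 3/7 ≈ 0.429.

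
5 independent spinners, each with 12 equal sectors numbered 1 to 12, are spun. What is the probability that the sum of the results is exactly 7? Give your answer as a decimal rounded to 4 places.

0.0001

There are 12^5 = 248832 equally likely outcomes.
The number of ordered 5-tuples from {1,…,12} summing to 7 is 15.
P(sum = 7) = 15/248832 = 5/82944 ≈ 0.0001.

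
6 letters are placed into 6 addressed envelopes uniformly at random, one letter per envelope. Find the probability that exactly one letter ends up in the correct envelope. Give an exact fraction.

Choose which one is fixed: C(6,1) = 6 ways.
The remaining 5 must have no fixed point: D(5) = 44.
P = 6·44/720 = 11/30.

11/30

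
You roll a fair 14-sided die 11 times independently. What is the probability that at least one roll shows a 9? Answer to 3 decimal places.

P(no roll shows a 9) = (13/14)^11 ≈ 0.443.
P(at least one) = 1 − 0.443 = 0.557.

0.557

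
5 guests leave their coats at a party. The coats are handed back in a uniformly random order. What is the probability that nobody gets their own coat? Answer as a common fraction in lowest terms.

11/30

This is the derangement probability: permutations of 5 with no fixed point.
D(5) = 5! · (1 − 1/1! + 1/2! − ··· + (−1)^5/5!) = 44.
P = 44/120 = 11/30.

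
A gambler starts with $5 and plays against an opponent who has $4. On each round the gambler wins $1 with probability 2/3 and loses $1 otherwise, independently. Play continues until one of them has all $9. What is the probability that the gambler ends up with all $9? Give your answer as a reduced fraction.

496/511

Let r = q/p = (1/3)/(2/3) = 1/2. The recurrence P(i) = p·P(i+1) + q·P(i−1) with P(0)=0, P(9)=1 gives P(i) = (1 − r^i)/(1 − r^9).
P(5) = (1 − (1/2)^5) / (1 − (1/2)^9) = 496/511.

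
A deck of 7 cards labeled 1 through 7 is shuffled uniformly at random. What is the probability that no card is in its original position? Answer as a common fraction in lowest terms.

103/280

This is the derangement probability: permutations of 7 with no fixed point.
D(7) = 7! · (1 − 1/1! + 1/2! − ··· + (−1)^7/7!) = 1854.
P = 1854/5040 = 103/280.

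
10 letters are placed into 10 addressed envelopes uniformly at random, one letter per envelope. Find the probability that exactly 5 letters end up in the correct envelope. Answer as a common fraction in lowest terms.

11/3600

Choose which 5 of the 10 are fixed: C(10,5) = 252 ways.
The remaining 5 must have no fixed point: D(5) = 44.
P = 252·44/3628800 = 11/3600.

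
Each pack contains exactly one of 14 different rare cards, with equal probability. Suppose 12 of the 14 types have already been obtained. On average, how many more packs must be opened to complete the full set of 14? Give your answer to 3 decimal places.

Starting from 12 distinct types, each trial gives a new one with probability (14−i)/14 when i types are held, so the wait for the next new type is 14/(14−i).
E = 14/2 + 14/1 = 21 ≈ 21.000.

21.000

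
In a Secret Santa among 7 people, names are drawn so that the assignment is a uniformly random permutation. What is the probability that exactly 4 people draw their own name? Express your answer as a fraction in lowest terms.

Choose which 4 of the 7 are fixed: C(7,4) = 35 ways.
The remaining 3 must have no fixed point: D(3) = 2.
P = 35·2/5040 = 1/72.

1/72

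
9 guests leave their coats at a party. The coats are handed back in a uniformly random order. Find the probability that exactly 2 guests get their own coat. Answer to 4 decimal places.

Choose which 2 of the 9 are fixed: C(9,2) = 36 ways.
The remaining 7 must have no fixed point: D(7) = 1854.
P = 36·1854/362880 = 103/560 ≈ 0.1839.

0.1839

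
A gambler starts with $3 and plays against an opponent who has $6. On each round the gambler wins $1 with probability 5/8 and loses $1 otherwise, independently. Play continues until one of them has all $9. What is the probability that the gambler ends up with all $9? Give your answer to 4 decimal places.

0.7920

Let r = q/p = (3/8)/(5/8) = 3/5. The recurrence P(i) = p·P(i+1) + q·P(i−1) with P(0)=0, P(9)=1 gives P(i) = (1 − r^i)/(1 − r^9).
P(3) = (1 − (3/5)^3) / (1 − (3/5)^9) = 15625/19729 ≈ 0.7920.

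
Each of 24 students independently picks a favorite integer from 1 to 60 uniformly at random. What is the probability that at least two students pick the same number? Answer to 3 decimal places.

0.995

It's easier to compute the probability that all 24 are distinct.
P(all distinct) = 60/60 · 59/60 · ··· · 37/60 ≈ 0.005.
So the probability of at least one match is 1 − 0.005 = 0.995.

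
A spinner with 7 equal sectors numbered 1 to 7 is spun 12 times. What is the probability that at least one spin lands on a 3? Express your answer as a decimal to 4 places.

0.8427

P(no spin lands on a 3) = (6/7)^12 ≈ 0.1573.
P(at least one) = 1 − 0.1573 = 0.8427.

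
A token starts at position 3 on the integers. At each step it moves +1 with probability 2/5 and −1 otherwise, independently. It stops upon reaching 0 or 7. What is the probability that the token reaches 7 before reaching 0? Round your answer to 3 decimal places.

Let r = q/p = (3/5)/(2/5) = 3/2. The recurrence P(i) = p·P(i+1) + q·P(i−1) with P(0)=0, P(7)=1 gives P(i) = (1 − r^i)/(1 − r^7).
P(3) = (1 − (3/2)^3) / (1 − (3/2)^7) = 304/2059 ≈ 0.148.

0.148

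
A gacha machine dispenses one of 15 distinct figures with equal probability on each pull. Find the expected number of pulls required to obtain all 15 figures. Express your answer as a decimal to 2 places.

49.77

After i distinct types are collected, each trial gives a new one with probability (15−i)/15, so the expected wait for the next new type is 15/(15−i).
E = 15/15 + 15/14 + 15/13 + 15/12 + 15/11 + 15/10 + 15/9 + 15/8 + 15/7 + 15/6 + 15/5 + 15/4 + 15/3 + 15/2 + 15/1 = 1195757/24024 ≈ 49.77.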